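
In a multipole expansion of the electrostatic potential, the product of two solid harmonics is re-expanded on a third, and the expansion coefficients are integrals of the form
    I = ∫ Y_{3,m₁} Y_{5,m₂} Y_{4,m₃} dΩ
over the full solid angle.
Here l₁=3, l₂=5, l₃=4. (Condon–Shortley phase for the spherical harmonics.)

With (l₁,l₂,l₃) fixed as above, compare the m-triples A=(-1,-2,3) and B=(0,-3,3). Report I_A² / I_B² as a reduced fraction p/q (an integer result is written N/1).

Same 3,5,4: normalisation and zero-m 3j drop out of the ratio.
A: Δ: 4! 2! 6! / 13! → 1/180180; sum: t=2:+1/960 t=3:−1/4320 = 7/8640; 3j²(3 5 4; -1 -2 3) = Δ·Π!·Σ² = 343/12870  (sign -1)
B: Δ: 4! 2! 6! / 13! → 1/180180; sum: t=1:−1/1440 t=2:+1/2880 = -1/2880; 3j²(3 5 4; 0 -3 3) = Δ·Π!·Σ² = 7/715  (sign +1)
I_A²/I_B² = (343/12870)/(7/715) = 49/18

49/18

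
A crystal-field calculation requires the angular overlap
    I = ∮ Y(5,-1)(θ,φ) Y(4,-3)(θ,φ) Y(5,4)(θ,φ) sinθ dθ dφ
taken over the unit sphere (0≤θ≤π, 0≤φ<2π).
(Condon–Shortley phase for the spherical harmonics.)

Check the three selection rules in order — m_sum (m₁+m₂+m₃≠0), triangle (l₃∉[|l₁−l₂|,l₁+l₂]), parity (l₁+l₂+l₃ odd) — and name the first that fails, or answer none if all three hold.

m₁+m₂+m₃ = -1 − 3 + 4 = 0  ✓
triangle: |5−4|=1 ≤ l₃=5 ≤ 5+4=9  ✓
parity: l₁+l₂+l₃ = 14 is even  ✓

none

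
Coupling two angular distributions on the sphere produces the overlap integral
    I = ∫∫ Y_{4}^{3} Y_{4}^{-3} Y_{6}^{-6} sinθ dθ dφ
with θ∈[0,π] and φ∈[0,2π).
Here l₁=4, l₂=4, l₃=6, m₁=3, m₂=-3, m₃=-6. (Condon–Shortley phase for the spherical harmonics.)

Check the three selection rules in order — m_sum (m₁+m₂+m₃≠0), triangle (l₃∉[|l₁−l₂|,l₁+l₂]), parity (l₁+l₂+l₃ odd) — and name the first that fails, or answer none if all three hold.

m₁+m₂+m₃ = 3 − 3 − 6 = -6  ✗
triangle: |4−4|=0 ≤ l₃=6 ≤ 4+4=8
parity: l₁+l₂+l₃ = 14 is even

m_sum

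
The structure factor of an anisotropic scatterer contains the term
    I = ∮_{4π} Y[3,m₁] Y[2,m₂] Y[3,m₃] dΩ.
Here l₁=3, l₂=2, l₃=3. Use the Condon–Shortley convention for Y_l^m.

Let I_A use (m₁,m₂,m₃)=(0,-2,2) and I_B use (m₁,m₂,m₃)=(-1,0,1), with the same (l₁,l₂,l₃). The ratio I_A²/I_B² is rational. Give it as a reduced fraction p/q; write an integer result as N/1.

Shared (l₁,l₂,l₃)=(3,2,3): N and (l;000)² cancel in I_A²/I_B².
A: Δ = 2!·4!·2!/9! = 1/3780; Racah Σ t=0..0: t=0:+1/24 = 1/24; ⇒ 3j(3 2 3; 0 -2 2)² = 1/21, sgn -1
B: Δ = 2!·4!·2!/9! = 1/3780; Racah Σ t=0..2: t=0:+1/96 t=1:−1/6 t=2:+1/16 = -3/32; ⇒ 3j(3 2 3; -1 0 1)² = 3/140, sgn -1
I_A²/I_B² = (1/21)/(3/140) = 20/9

20/9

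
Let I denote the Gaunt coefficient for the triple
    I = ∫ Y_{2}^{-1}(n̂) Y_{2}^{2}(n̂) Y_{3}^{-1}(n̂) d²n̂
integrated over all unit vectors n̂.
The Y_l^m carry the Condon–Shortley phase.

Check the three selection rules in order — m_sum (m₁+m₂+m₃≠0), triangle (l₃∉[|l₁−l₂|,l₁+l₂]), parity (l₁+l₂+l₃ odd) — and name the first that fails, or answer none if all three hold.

m₁+m₂+m₃ = -1 + 2 − 1 = 0  ✓
triangle: |2−2|=0 ≤ l₃=3 ≤ 2+2=4  ✓
parity: l₁+l₂+l₃ = 7 is odd  ✗

parity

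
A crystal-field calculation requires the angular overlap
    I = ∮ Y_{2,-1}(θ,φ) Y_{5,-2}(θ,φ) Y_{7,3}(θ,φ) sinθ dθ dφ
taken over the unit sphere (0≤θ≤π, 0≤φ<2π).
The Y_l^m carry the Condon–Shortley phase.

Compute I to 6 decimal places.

Checks pass: Σm=0; 14 even; l₃=7∈[3,7].
(2·2+1)(2·5+1)(2·7+1) = 825
Δ: 0! 4! 10! / 15! → 1/15015
sum: t=0:+1/57600 = 1/57600
3j²(2 5 7; 0 0 0) = Δ·Π!·Σ² = 21/715  (sign -1)
sum: t=0:+1/181440 = 1/181440
3j²(2 5 7; -1 -2 3) = Δ·Π!·Σ² = 32/1001  (sign +1)
combine: 4πI² = 825·21/715·32/1001 = 1440/1859
take √, sign -1: I = -0.24827707

-0.248277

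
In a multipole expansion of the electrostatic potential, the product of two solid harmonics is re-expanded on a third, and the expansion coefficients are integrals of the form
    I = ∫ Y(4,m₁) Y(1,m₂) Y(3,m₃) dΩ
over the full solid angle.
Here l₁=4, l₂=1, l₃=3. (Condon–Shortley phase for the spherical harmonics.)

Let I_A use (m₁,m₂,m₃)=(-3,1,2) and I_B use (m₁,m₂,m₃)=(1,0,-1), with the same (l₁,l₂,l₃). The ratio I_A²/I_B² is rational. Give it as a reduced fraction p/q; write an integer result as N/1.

Same 4,1,3: normalisation and zero-m 3j drop out of the ratio.
A: Δ: 2! 6! 0! / 9! → 1/252; sum: t=2:+1/240 = 1/240; 3j²(4 1 3; -3 1 2) = Δ·Π!·Σ² = 1/12  (sign -1)
B: Δ: 2! 6! 0! / 9! → 1/252; sum: t=1:−1/48 = -1/48; 3j²(4 1 3; 1 0 -1) = Δ·Π!·Σ² = 5/84  (sign -1)
I_A²/I_B² = (1/12)/(5/84) = 7/5

7/5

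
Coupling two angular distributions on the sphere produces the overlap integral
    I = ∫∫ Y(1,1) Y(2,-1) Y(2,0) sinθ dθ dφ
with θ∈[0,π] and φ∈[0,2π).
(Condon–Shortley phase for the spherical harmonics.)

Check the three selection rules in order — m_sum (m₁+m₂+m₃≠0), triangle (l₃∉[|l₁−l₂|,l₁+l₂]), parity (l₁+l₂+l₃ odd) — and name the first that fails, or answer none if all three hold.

parity

Σmᵢ = 0  ✓
l₃∈[|l₁−l₂|,l₁+l₂]=[1,3], have l₃=2  ✓
Σlᵢ = 5 ⇒ odd  ✗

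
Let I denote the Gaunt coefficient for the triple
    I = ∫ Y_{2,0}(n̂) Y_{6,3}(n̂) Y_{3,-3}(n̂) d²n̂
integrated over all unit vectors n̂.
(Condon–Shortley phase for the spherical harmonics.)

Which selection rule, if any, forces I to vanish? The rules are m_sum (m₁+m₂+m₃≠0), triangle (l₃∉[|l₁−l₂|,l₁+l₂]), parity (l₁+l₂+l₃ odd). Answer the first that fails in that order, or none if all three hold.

triangle

Σmᵢ = 0  ✓
l₃∈[|l₁−l₂|,l₁+l₂]=[4,8], have l₃=3  ✗
Σlᵢ = 11 ⇒ odd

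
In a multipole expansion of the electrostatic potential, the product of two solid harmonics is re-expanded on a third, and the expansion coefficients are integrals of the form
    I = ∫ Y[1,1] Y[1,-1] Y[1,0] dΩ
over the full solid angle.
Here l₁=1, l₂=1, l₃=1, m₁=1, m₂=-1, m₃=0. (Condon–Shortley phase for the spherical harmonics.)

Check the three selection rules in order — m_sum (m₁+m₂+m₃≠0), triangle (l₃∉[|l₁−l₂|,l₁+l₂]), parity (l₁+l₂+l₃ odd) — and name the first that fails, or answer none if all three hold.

azimuthal sum: 1 − 1 + 0 = 0  ✓
0 ≤ 1 ≤ 2 (triangle on l)  ✓
L = 1 + 1 + 1 = 3 (odd)  ✗

parity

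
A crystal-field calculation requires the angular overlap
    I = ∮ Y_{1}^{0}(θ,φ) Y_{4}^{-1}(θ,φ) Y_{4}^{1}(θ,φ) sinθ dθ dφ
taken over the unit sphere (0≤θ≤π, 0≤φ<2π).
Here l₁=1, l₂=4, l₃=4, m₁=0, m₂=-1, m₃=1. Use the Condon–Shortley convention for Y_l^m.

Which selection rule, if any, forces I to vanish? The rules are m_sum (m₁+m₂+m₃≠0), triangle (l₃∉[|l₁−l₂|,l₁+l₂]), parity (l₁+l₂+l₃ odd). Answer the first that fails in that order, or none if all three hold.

parity

m₁+m₂+m₃ = 0 − 1 + 1 = 0  ✓
triangle: |1−4|=3 ≤ l₃=4 ≤ 1+4=5  ✓
parity: l₁+l₂+l₃ = 9 is odd  ✗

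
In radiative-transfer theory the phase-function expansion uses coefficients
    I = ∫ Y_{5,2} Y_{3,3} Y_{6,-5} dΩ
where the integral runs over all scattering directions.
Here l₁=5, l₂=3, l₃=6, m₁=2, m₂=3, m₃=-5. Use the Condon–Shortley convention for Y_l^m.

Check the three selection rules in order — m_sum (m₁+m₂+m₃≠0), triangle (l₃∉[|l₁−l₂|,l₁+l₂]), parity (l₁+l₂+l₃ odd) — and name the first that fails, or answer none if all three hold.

Σmᵢ = 0  ✓
l₃∈[|l₁−l₂|,l₁+l₂]=[2,8], have l₃=6  ✓
Σlᵢ = 14 ⇒ even  ✓

none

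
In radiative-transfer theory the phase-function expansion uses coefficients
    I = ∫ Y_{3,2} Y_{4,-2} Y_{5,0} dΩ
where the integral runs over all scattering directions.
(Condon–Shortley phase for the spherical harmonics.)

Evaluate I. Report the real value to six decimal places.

Checks pass: Σm=0; 12 even; l₃=5∈[1,7].
(2·3+1)(2·4+1)(2·5+1) = 693
Δ: 2! 4! 6! / 13! → 1/180180
sum: t=0:+1/576 t=1:−1/144 t=2:+1/576 = -1/288
3j²(3 4 5; 0 0 0) = Δ·Π!·Σ² = 20/1001  (sign +1)
sum: t=0:+1/576 t=1:−1/2880 = 1/720
3j²(3 4 5; 2 -2 0) = Δ·Π!·Σ² = 80/3003  (sign -1)
combine: 4πI² = 693·20/1001·80/3003 = 4800/13013
take √, sign -1: I = -0.17132746

-0.171327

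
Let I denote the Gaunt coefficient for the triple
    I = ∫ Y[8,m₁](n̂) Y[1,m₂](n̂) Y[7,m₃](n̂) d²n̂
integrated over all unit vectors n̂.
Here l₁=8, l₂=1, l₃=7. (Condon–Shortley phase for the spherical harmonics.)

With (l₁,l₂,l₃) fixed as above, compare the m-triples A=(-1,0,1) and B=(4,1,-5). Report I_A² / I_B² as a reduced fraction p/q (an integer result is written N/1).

21/2

Shared (l₁,l₂,l₃)=(8,1,7): N and (l;000)² cancel in I_A²/I_B².
A: Δ = 2!·14!·0!/17! = 1/2040; Racah Σ t=1..1: t=1:−1/29030400 = -1/29030400; ⇒ 3j(8 1 7; -1 0 1)² = 21/680, sgn -1
B: Δ = 2!·14!·0!/17! = 1/2040; Racah Σ t=2..2: t=2:+1/1916006400 = 1/1916006400; ⇒ 3j(8 1 7; 4 1 -5)² = 1/340, sgn +1
I_A²/I_B² = (21/680)/(1/340) = 21/2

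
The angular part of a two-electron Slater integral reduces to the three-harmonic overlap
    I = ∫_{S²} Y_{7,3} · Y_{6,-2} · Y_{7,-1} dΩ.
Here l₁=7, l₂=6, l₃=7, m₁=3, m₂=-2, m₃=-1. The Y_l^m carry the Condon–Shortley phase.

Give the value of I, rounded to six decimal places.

-0.019541

m-sum 0 ✓  L=20 even ✓  1≤7≤13 ✓
Π(2lᵢ+1) = 15×13×15 = 2925
triangle coeff Δ(7,6,7) = 1/2444321880
Σ_t [0,6]: t=0:+1/2612736000 t=1:−1/20736000 t=2:+1/1658880 t=3:−1/746496 t=4:+1/1658880 t=5:−1/20736000 t=6:+1/2612736000 = -1/4354560
(3j)²=1000/138567 [(7 6 7; 0 0 0)], sign=+1
Σ_t [0,4]: t=0:+1/19906560 t=1:−1/3110400 t=2:+1/3317760 t=3:−1/21772800 t=4:+1/1393459200 = -1/66355200
(3j)²=21/92378 [(7 6 7; 3 -2 -1)], sign=-1
⇒ 4πI² = 787500/164109517
I = (-1)√(787500/164109517/(4π)) = -0.01954130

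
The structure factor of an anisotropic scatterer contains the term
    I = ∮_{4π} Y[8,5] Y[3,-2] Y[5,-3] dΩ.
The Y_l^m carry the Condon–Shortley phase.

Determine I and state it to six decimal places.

-0.260873

Checks pass: Σm=0; 16 even; l₃=5∈[5,11].
(2·8+1)(2·3+1)(2·5+1) = 1309
Δ: 6! 10! 0! / 17! → 1/136136
sum: t=3:−1/518400 = -1/518400
3j²(8 3 5; 0 0 0) = Δ·Π!·Σ² = 56/2431  (sign +1)
sum: t=1:−1/9676800 = -1/9676800
3j²(8 3 5; 5 -2 -3) = Δ·Π!·Σ² = 27/952  (sign -1)
combine: 4πI² = 1309·56/2431·27/952 = 189/221
take √, sign -1: I = -0.26087342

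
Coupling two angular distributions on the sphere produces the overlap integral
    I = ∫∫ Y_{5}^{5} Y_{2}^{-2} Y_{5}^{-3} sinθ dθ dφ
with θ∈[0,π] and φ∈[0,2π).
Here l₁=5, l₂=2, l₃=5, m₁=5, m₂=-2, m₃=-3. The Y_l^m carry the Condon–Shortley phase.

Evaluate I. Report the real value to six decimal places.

m-sum 0 ✓  L=12 even ✓  3≤5≤7 ✓
Π(2lᵢ+1) = 11×5×11 = 605
triangle coeff Δ(5,2,5) = 1/38610
Σ_t [0,2]: t=0:+1/2880 t=1:−1/576 t=2:+1/2880 = -1/960
(3j)²=10/429 [(5 2 5; 0 0 0)], sign=+1
Σ_t [0,0]: t=0:+1/161280 = 1/161280
(3j)²=1/143 [(5 2 5; 5 -2 -3)], sign=+1
⇒ 4πI² = 50/507
I = (+1)√(50/507/(4π)) = 0.08858824

0.088588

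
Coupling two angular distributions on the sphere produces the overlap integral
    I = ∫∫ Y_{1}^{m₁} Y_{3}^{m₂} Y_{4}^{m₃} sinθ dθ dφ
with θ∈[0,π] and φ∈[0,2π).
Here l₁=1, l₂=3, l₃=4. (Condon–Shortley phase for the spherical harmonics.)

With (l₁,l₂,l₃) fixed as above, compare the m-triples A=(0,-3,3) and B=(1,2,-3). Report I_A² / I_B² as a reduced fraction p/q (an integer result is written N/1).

Same 1,3,4: normalisation and zero-m 3j drop out of the ratio.
A: Δ: 0! 2! 6! / 9! → 1/252; sum: t=0:+1/720 = 1/720; 3j²(1 3 4; 0 -3 3) = Δ·Π!·Σ² = 1/36  (sign -1)
B: Δ: 0! 2! 6! / 9! → 1/252; sum: t=0:+1/240 = 1/240; 3j²(1 3 4; 1 2 -3) = Δ·Π!·Σ² = 1/12  (sign -1)
I_A²/I_B² = (1/36)/(1/12) = 1/3

1/3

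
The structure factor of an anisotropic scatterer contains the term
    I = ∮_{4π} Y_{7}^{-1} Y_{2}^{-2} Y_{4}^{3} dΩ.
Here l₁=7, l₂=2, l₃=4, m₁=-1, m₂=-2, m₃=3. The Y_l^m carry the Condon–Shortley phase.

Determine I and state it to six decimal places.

0.000000

l₃=4 ∉ [5,9] — triangle fails ⇒ I = 0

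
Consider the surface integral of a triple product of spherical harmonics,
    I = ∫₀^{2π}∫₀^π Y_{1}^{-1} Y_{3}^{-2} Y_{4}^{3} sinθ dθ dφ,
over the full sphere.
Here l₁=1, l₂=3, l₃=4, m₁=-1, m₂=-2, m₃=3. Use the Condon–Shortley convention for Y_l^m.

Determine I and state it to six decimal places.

-0.282095

Checks pass: Σm=0; 8 even; l₃=4∈[2,4].
(2·1+1)(2·3+1)(2·4+1) = 189
Δ: 0! 2! 6! / 9! → 1/252
sum: t=0:+1/36 = 1/36
3j²(1 3 4; 0 0 0) = Δ·Π!·Σ² = 4/63  (sign +1)
sum: t=0:+1/240 = 1/240
3j²(1 3 4; -1 -2 3) = Δ·Π!·Σ² = 1/12  (sign -1)
combine: 4πI² = 189·4/63·1/12 = 1/1
take √, sign -1: I = -0.28209479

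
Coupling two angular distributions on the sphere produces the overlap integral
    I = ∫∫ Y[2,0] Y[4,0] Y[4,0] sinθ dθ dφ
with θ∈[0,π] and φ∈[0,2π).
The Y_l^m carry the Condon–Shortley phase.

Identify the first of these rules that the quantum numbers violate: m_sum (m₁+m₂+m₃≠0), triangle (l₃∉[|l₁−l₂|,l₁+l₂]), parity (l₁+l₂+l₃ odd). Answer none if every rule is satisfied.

azimuthal sum: 0 + 0 + 0 = 0  ✓
2 ≤ 4 ≤ 6 (triangle on l)  ✓
L = 2 + 4 + 4 = 10 (even)  ✓

none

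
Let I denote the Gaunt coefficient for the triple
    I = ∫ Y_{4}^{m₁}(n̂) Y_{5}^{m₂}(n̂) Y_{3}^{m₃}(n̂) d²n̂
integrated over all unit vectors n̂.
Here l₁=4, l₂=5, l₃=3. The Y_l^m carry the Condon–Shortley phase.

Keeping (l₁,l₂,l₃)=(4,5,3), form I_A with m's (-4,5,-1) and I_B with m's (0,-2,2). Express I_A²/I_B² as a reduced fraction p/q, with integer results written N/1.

Same 4,5,3: normalisation and zero-m 3j drop out of the ratio.
A: Δ: 6! 2! 4! / 13! → 1/180180; sum: t=6:+1/34560 = 1/34560; 3j²(4 5 3; -4 5 -1) = Δ·Π!·Σ² = 14/429  (sign +1)
B: Δ: 6! 2! 4! / 13! → 1/180180; sum: t=2:+1/576 t=3:−1/864 = 1/1728; 3j²(4 5 3; 0 -2 2) = Δ·Π!·Σ² = 5/1287  (sign -1)
I_A²/I_B² = (14/429)/(5/1287) = 42/5

42/5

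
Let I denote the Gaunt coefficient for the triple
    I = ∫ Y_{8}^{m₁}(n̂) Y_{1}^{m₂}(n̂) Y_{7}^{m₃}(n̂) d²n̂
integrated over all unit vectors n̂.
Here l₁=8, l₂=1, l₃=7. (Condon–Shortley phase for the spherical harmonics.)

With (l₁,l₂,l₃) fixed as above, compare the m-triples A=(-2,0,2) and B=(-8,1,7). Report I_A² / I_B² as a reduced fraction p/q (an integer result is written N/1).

Shared (l₁,l₂,l₃)=(8,1,7): N and (l;000)² cancel in I_A²/I_B².
A: Δ = 2!·14!·0!/17! = 1/2040; Racah Σ t=1..1: t=1:−1/43545600 = -1/43545600; ⇒ 3j(8 1 7; -2 0 2)² = 1/34, sgn +1
B: Δ = 2!·14!·0!/17! = 1/2040; Racah Σ t=2..2: t=2:+1/174356582400 = 1/174356582400; ⇒ 3j(8 1 7; -8 1 7)² = 1/17, sgn +1
I_A²/I_B² = (1/34)/(1/17) = 1/2

1/2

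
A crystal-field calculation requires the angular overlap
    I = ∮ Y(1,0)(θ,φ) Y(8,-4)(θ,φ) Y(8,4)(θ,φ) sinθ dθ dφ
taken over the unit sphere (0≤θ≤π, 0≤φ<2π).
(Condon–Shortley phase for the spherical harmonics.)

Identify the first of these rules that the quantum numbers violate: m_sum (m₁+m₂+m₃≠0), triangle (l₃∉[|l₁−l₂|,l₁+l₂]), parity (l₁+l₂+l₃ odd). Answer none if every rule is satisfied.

m₁+m₂+m₃ = 0 − 4 + 4 = 0  ✓
triangle: |1−8|=7 ≤ l₃=8 ≤ 1+8=9  ✓
parity: l₁+l₂+l₃ = 17 is odd  ✗

parity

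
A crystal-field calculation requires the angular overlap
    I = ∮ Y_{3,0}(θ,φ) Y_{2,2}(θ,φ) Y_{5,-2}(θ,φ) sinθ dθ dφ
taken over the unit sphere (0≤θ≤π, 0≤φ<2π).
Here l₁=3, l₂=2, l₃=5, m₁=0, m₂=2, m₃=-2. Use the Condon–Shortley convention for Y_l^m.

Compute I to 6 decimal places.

0.141758

m-sum 0 ✓  L=10 even ✓  1≤5≤5 ✓
Π(2lᵢ+1) = 7×5×11 = 385
triangle coeff Δ(3,2,5) = 1/2310
Σ_t [0,0]: t=0:+1/144 = 1/144
(3j)²=10/231 [(3 2 5; 0 0 0)], sign=-1
Σ_t [0,0]: t=0:+1/864 = 1/864
(3j)²=1/66 [(3 2 5; 0 2 -2)], sign=-1
⇒ 4πI² = 25/99
I = (+1)√(25/99/(4π)) = 0.14175797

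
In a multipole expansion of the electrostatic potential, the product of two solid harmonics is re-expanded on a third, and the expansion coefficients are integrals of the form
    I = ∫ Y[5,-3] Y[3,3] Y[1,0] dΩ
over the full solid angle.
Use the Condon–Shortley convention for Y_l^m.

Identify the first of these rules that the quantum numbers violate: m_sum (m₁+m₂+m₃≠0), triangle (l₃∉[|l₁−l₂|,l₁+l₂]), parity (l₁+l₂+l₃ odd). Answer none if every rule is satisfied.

azimuthal sum: -3 + 3 + 0 = 0  ✓
2 ≤ 1 ≤ 8 (triangle on l)  ✗
L = 5 + 3 + 1 = 9 (odd)

triangle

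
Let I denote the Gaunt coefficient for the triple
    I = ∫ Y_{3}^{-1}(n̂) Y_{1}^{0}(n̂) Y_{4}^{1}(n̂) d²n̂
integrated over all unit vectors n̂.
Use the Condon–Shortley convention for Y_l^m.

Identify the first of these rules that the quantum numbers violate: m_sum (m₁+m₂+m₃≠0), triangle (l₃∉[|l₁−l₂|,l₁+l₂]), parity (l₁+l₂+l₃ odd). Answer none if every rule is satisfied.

m₁+m₂+m₃ = -1 + 0 + 1 = 0  ✓
triangle: |3−1|=2 ≤ l₃=4 ≤ 3+1=4  ✓
parity: l₁+l₂+l₃ = 8 is even  ✓

none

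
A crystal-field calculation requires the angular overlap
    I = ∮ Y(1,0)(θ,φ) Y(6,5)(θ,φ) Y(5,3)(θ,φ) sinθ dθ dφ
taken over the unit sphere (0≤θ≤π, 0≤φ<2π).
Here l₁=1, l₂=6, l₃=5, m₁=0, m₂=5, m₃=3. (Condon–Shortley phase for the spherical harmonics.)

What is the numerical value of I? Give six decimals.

0.000000

0 + 5 + 3 = 8 ≠ 0: azimuthal integral kills it; I = 0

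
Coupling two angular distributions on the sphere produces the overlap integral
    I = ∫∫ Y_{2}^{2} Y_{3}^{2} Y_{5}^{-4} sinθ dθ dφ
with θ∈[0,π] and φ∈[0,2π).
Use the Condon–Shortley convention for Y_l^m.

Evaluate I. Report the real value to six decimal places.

0.268967

m-sum 0 ✓  L=10 even ✓  1≤5≤5 ✓
Π(2lᵢ+1) = 5×7×11 = 385
triangle coeff Δ(2,3,5) = 1/2310
Σ_t [0,0]: t=0:+1/144 = 1/144
(3j)²=10/231 [(2 3 5; 0 0 0)], sign=-1
Σ_t [0,0]: t=0:+1/2880 = 1/2880
(3j)²=3/55 [(2 3 5; 2 2 -4)], sign=-1
⇒ 4πI² = 10/11
I = (+1)√(10/11/(4π)) = 0.26896683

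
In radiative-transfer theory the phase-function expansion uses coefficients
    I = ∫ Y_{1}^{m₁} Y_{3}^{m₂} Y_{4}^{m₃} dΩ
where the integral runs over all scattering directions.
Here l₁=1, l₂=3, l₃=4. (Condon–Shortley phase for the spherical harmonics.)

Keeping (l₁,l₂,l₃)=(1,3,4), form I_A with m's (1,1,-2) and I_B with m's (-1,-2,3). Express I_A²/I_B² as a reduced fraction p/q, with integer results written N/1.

l's match ⇒ only the (l;m) 3-j factors differ between A and B.
A: triangle coeff Δ(1,3,4) = 1/252; Σ_t [0,0]: t=0:+1/96 = 1/96; (3j)²=5/84 [(1 3 4; 1 1 -2)], sign=+1
B: triangle coeff Δ(1,3,4) = 1/252; Σ_t [0,0]: t=0:+1/240 = 1/240; (3j)²=1/12 [(1 3 4; -1 -2 3)], sign=-1
I_A²/I_B² = (5/84)/(1/12) = 5/7

5/7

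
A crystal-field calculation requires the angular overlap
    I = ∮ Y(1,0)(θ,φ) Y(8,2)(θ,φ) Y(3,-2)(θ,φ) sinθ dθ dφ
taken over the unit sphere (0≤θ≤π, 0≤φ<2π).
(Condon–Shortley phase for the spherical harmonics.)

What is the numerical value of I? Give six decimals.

0.000000

triangle: need 7≤l₃≤9, have 3; I=0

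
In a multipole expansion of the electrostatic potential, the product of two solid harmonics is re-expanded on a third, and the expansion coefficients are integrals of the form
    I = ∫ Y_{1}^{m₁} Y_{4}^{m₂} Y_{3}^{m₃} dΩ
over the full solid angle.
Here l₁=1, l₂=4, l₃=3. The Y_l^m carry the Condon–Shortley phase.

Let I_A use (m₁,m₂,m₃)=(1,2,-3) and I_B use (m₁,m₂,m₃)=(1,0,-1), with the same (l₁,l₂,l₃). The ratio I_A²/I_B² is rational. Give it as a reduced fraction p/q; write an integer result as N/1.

Shared (l₁,l₂,l₃)=(1,4,3): N and (l;000)² cancel in I_A²/I_B².
A: Δ = 2!·0!·6!/9! = 1/252; Racah Σ t=0..0: t=0:+1/1440 = 1/1440; ⇒ 3j(1 4 3; 1 2 -3)² = 1/252, sgn +1
B: Δ = 2!·0!·6!/9! = 1/252; Racah Σ t=0..0: t=0:+1/96 = 1/96; ⇒ 3j(1 4 3; 1 0 -1)² = 1/42, sgn +1
I_A²/I_B² = (1/252)/(1/42) = 1/6

1/6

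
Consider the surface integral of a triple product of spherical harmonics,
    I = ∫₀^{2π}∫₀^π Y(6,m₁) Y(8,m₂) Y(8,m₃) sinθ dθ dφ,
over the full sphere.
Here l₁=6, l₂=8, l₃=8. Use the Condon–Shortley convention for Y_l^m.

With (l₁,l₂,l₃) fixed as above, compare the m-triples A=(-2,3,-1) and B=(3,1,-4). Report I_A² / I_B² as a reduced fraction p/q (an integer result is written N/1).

Same 6,8,8: normalisation and zero-m 3j drop out of the ratio.
A: Δ: 6! 6! 10! / 23! → 1/13742520792; sum: t=2:+1/12541132800 t=3:−1/348364800 t=4:+1/69672960 t=5:−1/74649600 t=6:+1/497664000 = 11/62705664000; 3j²(6 8 8; -2 3 -1) = Δ·Π!·Σ² = 11/579462  (sign -1)
B: Δ: 6! 6! 10! / 23! → 1/13742520792; sum: t=0:+1/9405849600 t=1:−1/464486400 t=2:+1/174182400 t=3:−1/447897600 = 11/7524679680; 3j²(6 8 8; 3 1 -4) = Δ·Π!·Σ² = 1375/193154  (sign +1)
I_A²/I_B² = (11/579462)/(1375/193154) = 1/375

1/375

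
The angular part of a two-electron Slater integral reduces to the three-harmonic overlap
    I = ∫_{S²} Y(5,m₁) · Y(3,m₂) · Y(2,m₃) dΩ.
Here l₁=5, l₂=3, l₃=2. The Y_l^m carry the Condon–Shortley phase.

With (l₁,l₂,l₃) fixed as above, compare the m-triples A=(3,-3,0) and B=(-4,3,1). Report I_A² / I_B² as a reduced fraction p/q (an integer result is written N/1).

l's match ⇒ only the (l;m) 3-j factors differ between A and B.
A: triangle coeff Δ(5,3,2) = 1/2310; Σ_t [0,0]: t=0:+1/2880 = 1/2880; (3j)²=2/165 [(5 3 2; 3 -3 0)], sign=+1
B: triangle coeff Δ(5,3,2) = 1/2310; Σ_t [6,6]: t=6:+1/4320 = 1/4320; (3j)²=2/55 [(5 3 2; -4 3 1)], sign=-1
I_A²/I_B² = (2/165)/(2/55) = 1/3

1/3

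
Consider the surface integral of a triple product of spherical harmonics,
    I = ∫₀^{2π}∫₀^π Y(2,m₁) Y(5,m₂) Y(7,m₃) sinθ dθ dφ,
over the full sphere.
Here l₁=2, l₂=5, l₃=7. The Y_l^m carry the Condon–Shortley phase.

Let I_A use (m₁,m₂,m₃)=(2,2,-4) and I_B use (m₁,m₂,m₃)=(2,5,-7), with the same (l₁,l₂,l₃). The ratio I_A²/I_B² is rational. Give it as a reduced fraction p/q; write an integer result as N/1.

30/91

l's match ⇒ only the (l;m) 3-j factors differ between A and B.
A: triangle coeff Δ(2,5,7) = 1/15015; Σ_t [0,0]: t=0:+1/725760 = 1/725760; (3j)²=2/91 [(2 5 7; 2 2 -4)], sign=-1
B: triangle coeff Δ(2,5,7) = 1/15015; Σ_t [0,0]: t=0:+1/87091200 = 1/87091200; (3j)²=1/15 [(2 5 7; 2 5 -7)], sign=+1
I_A²/I_B² = (2/91)/(1/15) = 30/91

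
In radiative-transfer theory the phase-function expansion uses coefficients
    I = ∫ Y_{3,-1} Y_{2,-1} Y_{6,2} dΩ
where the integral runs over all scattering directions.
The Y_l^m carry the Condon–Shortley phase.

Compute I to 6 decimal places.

0.000000

|3−2|≤6≤3+2 violated ⇒ I = 0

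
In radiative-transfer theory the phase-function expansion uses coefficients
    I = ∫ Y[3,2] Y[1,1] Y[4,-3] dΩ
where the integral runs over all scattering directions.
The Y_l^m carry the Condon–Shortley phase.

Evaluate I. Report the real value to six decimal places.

-0.282095

Checks pass: Σm=0; 8 even; l₃=4∈[2,4].
(2·3+1)(2·1+1)(2·4+1) = 189
Δ: 0! 6! 2! / 9! → 1/252
sum: t=0:+1/36 = 1/36
3j²(3 1 4; 0 0 0) = Δ·Π!·Σ² = 4/63  (sign +1)
sum: t=0:+1/240 = 1/240
3j²(3 1 4; 2 1 -3) = Δ·Π!·Σ² = 1/12  (sign -1)
combine: 4πI² = 189·4/63·1/12 = 1/1
take √, sign -1: I = -0.28209479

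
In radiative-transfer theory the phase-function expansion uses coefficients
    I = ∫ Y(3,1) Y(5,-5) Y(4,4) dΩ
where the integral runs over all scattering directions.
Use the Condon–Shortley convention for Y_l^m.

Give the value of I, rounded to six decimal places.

Rules hold: Σm=0, L=12 even, 2≤4≤8.
N = 7·11·9 = 693
Δ = 4!·2!·6!/13! = 1/180180
Racah Σ t=1..3: t=1:−1/576 t=2:+1/144 t=3:−1/576 = 1/288
⇒ 3j(3 5 4; 0 0 0)² = 20/1001, sgn +1
Racah Σ t=0..0: t=0:+1/34560 = 1/34560
⇒ 3j(3 5 4; 1 -5 4)² = 14/429, sgn +1
4πI² = N·(3j₀)²·(3jₘ)² = 840/1859
I = +1·√(0.451856/4π) = 0.18962475

0.189625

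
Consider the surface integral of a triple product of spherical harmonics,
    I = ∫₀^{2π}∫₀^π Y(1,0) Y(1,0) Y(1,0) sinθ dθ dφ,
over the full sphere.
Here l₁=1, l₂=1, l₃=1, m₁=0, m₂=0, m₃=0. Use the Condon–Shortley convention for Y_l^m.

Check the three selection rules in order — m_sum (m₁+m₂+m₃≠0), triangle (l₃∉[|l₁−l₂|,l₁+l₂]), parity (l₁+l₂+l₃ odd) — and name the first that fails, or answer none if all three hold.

parity

azimuthal sum: 0 + 0 + 0 = 0  ✓
0 ≤ 1 ≤ 2 (triangle on l)  ✓
L = 1 + 1 + 1 = 3 (odd)  ✗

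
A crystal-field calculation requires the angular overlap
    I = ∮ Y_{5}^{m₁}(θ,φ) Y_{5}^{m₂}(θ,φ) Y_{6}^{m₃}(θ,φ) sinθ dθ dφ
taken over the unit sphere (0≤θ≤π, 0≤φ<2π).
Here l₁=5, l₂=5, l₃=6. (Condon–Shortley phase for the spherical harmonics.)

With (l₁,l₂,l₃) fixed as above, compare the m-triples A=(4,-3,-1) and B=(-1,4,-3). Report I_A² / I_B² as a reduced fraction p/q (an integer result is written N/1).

847/15

l's match ⇒ only the (l;m) 3-j factors differ between A and B.
A: triangle coeff Δ(5,5,6) = 1/28588560; Σ_t [0,1]: t=0:+1/138240 t=1:−1/518400 = 11/2073600; (3j)²=77/4420 [(5 5 6; 4 -3 -1)], sign=-1
B: triangle coeff Δ(5,5,6) = 1/28588560; Σ_t [3,4]: t=3:−1/155520 t=4:+1/138240 = 1/1244160; (3j)²=3/9724 [(5 5 6; -1 4 -3)], sign=-1
I_A²/I_B² = (77/4420)/(3/9724) = 847/15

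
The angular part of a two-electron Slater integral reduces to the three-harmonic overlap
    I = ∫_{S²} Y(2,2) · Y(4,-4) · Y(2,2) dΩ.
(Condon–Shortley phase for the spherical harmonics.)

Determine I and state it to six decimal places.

Rules hold: Σm=0, L=8 even, 2≤2≤6.
N = 5·9·5 = 225
Δ = 4!·0!·4!/9! = 1/630
Racah Σ t=2..2: t=2:+1/16 = 1/16
⇒ 3j(2 4 2; 0 0 0)² = 2/35, sgn +1
Racah Σ t=0..0: t=0:+1/576 = 1/576
⇒ 3j(2 4 2; 2 -4 2)² = 1/9, sgn +1
4πI² = N·(3j₀)²·(3jₘ)² = 10/7
I = +1·√(1.42857/4π) = 0.33716777

0.337168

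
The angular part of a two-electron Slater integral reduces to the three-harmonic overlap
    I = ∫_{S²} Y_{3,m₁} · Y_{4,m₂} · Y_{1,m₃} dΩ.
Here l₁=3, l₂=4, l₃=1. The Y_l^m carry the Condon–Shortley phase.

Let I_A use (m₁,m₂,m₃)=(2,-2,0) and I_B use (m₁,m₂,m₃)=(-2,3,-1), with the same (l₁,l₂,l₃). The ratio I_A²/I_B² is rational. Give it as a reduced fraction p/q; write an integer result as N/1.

4/7

Same 3,4,1: normalisation and zero-m 3j drop out of the ratio.
A: Δ: 6! 0! 2! / 9! → 1/252; sum: t=1:−1/120 = -1/120; 3j²(3 4 1; 2 -2 0) = Δ·Π!·Σ² = 1/21  (sign +1)
B: Δ: 6! 0! 2! / 9! → 1/252; sum: t=5:−1/240 = -1/240; 3j²(3 4 1; -2 3 -1) = Δ·Π!·Σ² = 1/12  (sign -1)
I_A²/I_B² = (1/21)/(1/12) = 4/7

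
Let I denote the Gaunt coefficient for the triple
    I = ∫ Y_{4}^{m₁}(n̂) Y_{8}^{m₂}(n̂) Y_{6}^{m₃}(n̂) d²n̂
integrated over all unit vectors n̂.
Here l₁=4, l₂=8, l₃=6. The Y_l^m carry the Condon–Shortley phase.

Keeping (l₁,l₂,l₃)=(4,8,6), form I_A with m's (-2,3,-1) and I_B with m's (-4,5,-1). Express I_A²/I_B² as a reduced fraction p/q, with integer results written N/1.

39/560

Shared (l₁,l₂,l₃)=(4,8,6): N and (l;000)² cancel in I_A²/I_B².
A: Δ = 6!·2!·10!/19! = 1/23279256; Racah Σ t=4..6: t=4:+1/2903040 t=5:−1/2073600 t=6:+1/20736000 = -13/145152000; ⇒ 3j(4 8 6; -2 3 -1)² = 13/9044, sgn +1
B: Δ = 6!·2!·10!/19! = 1/23279256; Racah Σ t=6..6: t=6:+1/43545600 = 1/43545600; ⇒ 3j(4 8 6; -4 5 -1)² = 20/969, sgn -1
I_A²/I_B² = (13/9044)/(20/969) = 39/560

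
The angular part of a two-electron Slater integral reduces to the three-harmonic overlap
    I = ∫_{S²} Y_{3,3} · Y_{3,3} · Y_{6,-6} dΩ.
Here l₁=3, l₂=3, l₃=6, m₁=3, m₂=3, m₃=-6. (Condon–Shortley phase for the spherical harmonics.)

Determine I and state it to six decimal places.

Checks pass: Σm=0; 12 even; l₃=6∈[0,6].
(2·3+1)(2·3+1)(2·6+1) = 637
Δ: 0! 6! 6! / 13! → 1/12012
sum: t=0:+1/1296 = 1/1296
3j²(3 3 6; 0 0 0) = Δ·Π!·Σ² = 100/3003  (sign +1)
sum: t=0:+1/518400 = 1/518400
3j²(3 3 6; 3 3 -6) = Δ·Π!·Σ² = 1/13  (sign +1)
combine: 4πI² = 637·100/3003·1/13 = 700/429
take √, sign +1: I = 0.36034246

0.360342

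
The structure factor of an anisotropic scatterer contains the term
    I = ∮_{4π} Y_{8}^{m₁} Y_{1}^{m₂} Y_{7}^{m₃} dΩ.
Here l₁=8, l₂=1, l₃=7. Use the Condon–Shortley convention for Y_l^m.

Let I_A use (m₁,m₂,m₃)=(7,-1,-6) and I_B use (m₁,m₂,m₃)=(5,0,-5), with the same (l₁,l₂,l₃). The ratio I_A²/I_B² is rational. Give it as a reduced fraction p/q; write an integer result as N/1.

l's match ⇒ only the (l;m) 3-j factors differ between A and B.
A: triangle coeff Δ(8,1,7) = 1/2040; Σ_t [0,0]: t=0:+1/12454041600 = 1/12454041600; (3j)²=7/136 [(8 1 7; 7 -1 -6)], sign=-1
B: triangle coeff Δ(8,1,7) = 1/2040; Σ_t [1,1]: t=1:−1/958003200 = -1/958003200; (3j)²=13/680 [(8 1 7; 5 0 -5)], sign=-1
I_A²/I_B² = (7/136)/(13/680) = 35/13

35/13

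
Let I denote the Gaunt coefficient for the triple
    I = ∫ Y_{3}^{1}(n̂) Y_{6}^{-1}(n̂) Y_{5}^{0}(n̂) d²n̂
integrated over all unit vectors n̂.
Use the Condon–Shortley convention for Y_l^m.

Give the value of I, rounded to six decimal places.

-0.077843

m-sum 0 ✓  L=14 even ✓  3≤5≤9 ✓
Π(2lᵢ+1) = 7×13×11 = 1001
triangle coeff Δ(3,6,5) = 1/675675
Σ_t [1,3]: t=1:−1/8640 t=2:+1/2304 t=3:−1/8640 = 7/34560
(3j)²=7/429 [(3 6 5; 0 0 0)], sign=-1
Σ_t [0,2]: t=0:+1/34560 t=1:−1/3456 t=2:+1/5760 = -1/11520
(3j)²=2/429 [(3 6 5; 1 -1 0)], sign=+1
⇒ 4πI² = 98/1287
I = (-1)√(98/1287/(4π)) = -0.07784287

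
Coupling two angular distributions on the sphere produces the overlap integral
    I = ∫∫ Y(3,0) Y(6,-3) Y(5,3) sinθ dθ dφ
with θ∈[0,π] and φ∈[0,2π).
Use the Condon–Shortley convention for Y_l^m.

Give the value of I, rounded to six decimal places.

0.036034

Checks pass: Σm=0; 14 even; l₃=5∈[3,9].
(2·3+1)(2·6+1)(2·5+1) = 1001
Δ: 4! 2! 8! / 15! → 1/675675
sum: t=1:−1/8640 t=2:+1/2304 t=3:−1/8640 = 7/34560
3j²(3 6 5; 0 0 0) = Δ·Π!·Σ² = 7/429  (sign -1)
sum: t=1:−1/17280 t=2:+1/20160 t=3:−1/483840 = -1/96768
3j²(3 6 5; 0 -3 3) = Δ·Π!·Σ² = 1/1001  (sign -1)
combine: 4πI² = 1001·7/429·1/1001 = 7/429
take √, sign +1: I = 0.03603425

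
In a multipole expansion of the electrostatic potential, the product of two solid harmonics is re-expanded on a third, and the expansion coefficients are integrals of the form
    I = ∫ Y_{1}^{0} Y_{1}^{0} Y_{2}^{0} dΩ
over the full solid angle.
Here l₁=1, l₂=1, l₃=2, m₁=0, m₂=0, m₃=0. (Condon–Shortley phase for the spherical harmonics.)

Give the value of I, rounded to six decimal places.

0.252313

m-sum 0 ✓  L=4 even ✓  0≤2≤2 ✓
Π(2lᵢ+1) = 3×3×5 = 45
triangle coeff Δ(1,1,2) = 1/30
Σ_t [0,0]: t=0:+1/1 = 1/1
(3j)²=2/15 [(1 1 2; 0 0 0)], sign=+1
(m-triple is (0,0,0) — same symbol as above.)
⇒ 4πI² = 4/5
I = (+1)√(4/5/(4π)) = 0.25231325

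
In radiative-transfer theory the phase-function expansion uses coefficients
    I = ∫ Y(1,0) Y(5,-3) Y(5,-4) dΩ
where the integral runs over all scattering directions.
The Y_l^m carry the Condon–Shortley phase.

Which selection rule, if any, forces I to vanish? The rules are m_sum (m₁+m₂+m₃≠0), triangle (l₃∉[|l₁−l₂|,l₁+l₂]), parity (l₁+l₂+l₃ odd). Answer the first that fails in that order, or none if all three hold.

m₁+m₂+m₃ = 0 − 3 − 4 = -7  ✗
triangle: |1−5|=4 ≤ l₃=5 ≤ 1+5=6
parity: l₁+l₂+l₃ = 11 is odd

m_sum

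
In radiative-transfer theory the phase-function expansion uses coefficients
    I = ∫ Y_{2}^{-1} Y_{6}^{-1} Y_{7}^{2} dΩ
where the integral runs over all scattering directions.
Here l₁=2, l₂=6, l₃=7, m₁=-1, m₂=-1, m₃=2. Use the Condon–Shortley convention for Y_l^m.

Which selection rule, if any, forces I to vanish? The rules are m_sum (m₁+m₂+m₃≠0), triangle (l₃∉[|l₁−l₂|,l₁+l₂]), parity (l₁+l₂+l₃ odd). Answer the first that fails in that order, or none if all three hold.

parity

azimuthal sum: -1 − 1 + 2 = 0  ✓
4 ≤ 7 ≤ 8 (triangle on l)  ✓
L = 2 + 6 + 7 = 15 (odd)  ✗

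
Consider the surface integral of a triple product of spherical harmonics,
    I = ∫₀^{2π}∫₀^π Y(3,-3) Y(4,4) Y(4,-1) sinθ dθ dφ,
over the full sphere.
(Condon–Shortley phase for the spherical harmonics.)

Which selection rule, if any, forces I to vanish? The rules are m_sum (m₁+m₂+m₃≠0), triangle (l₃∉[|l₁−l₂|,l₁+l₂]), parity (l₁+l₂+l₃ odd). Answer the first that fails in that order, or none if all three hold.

parity

m₁+m₂+m₃ = -3 + 4 − 1 = 0  ✓
triangle: |3−4|=1 ≤ l₃=4 ≤ 3+4=7  ✓
parity: l₁+l₂+l₃ = 11 is odd  ✗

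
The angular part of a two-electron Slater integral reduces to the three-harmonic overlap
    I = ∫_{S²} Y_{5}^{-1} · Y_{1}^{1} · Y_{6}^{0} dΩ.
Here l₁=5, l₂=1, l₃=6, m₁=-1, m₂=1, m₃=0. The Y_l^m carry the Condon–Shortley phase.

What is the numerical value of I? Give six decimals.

0.158246

Rules hold: Σm=0, L=12 even, 4≤6≤6.
N = 11·3·13 = 429
Δ = 0!·10!·2!/13! = 1/858
Racah Σ t=0..0: t=0:+1/14400 = 1/14400
⇒ 3j(5 1 6; 0 0 0)² = 6/143, sgn +1
Racah Σ t=0..0: t=0:+1/34560 = 1/34560
⇒ 3j(5 1 6; -1 1 0)² = 5/286, sgn +1
4πI² = N·(3j₀)²·(3jₘ)² = 45/143
I = +1·√(0.314685/4π) = 0.15824621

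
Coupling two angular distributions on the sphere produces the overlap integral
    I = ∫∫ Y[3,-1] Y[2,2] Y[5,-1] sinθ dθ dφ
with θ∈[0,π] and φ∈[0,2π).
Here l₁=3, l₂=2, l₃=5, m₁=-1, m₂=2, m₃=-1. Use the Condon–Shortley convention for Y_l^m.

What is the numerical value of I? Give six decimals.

-0.092802

m-sum 0 ✓  L=10 even ✓  1≤5≤5 ✓
Π(2lᵢ+1) = 7×5×11 = 385
triangle coeff Δ(3,2,5) = 1/2310
Σ_t [0,0]: t=0:+1/144 = 1/144
(3j)²=10/231 [(3 2 5; 0 0 0)], sign=-1
Σ_t [0,0]: t=0:+1/1152 = 1/1152
(3j)²=1/154 [(3 2 5; -1 2 -1)], sign=+1
⇒ 4πI² = 25/231
I = (-1)√(25/231/(4π)) = -0.09280237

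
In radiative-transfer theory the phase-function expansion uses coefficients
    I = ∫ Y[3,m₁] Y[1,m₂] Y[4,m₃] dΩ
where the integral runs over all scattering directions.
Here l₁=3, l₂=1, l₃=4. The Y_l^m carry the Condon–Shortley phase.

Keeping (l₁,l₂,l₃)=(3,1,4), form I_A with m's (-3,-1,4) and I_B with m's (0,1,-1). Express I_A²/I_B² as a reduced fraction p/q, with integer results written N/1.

l's match ⇒ only the (l;m) 3-j factors differ between A and B.
A: triangle coeff Δ(3,1,4) = 1/252; Σ_t [0,0]: t=0:+1/1440 = 1/1440; (3j)²=1/9 [(3 1 4; -3 -1 4)], sign=+1
B: triangle coeff Δ(3,1,4) = 1/252; Σ_t [0,0]: t=0:+1/72 = 1/72; (3j)²=5/126 [(3 1 4; 0 1 -1)], sign=-1
I_A²/I_B² = (1/9)/(5/126) = 14/5

14/5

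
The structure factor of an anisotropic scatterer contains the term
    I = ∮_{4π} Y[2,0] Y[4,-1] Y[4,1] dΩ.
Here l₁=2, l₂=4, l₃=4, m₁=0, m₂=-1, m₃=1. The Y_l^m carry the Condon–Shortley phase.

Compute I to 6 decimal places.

Rules hold: Σm=0, L=10 even, 2≤4≤6.
N = 5·9·9 = 405
Δ = 2!·2!·6!/11! = 1/13860
Racah Σ t=0..2: t=0:+1/192 t=1:−1/36 t=2:+1/192 = -5/288
⇒ 3j(2 4 4; 0 0 0)² = 20/693, sgn -1
Racah Σ t=0..2: t=0:+1/144 t=1:−1/48 t=2:+1/480 = -17/1440
⇒ 3j(2 4 4; 0 -1 1)² = 289/13860, sgn +1
4πI² = N·(3j₀)²·(3jₘ)² = 1445/5929
I = -1·√(0.243717/4π) = -0.13926381

-0.139264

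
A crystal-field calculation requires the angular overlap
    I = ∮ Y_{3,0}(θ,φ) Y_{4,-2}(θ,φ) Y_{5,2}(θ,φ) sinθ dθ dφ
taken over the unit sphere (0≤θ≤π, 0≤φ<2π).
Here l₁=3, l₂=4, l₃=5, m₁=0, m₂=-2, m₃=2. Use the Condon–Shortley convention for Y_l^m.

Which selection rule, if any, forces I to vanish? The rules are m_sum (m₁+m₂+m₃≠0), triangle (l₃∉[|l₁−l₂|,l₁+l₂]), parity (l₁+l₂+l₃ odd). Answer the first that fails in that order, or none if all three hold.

m₁+m₂+m₃ = 0 − 2 + 2 = 0  ✓
triangle: |3−4|=1 ≤ l₃=5 ≤ 3+4=7  ✓
parity: l₁+l₂+l₃ = 12 is even  ✓

none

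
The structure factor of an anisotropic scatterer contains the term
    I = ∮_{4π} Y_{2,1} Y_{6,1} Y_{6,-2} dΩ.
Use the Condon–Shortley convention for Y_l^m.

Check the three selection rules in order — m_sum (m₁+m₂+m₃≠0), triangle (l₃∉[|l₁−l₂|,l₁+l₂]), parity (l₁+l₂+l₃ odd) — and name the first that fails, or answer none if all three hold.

Σmᵢ = 0  ✓
l₃∈[|l₁−l₂|,l₁+l₂]=[4,8], have l₃=6  ✓
Σlᵢ = 14 ⇒ even  ✓

none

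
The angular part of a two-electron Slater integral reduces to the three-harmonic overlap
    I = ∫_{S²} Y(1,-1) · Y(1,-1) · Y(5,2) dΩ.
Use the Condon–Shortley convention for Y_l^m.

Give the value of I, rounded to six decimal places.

triangle: need 0≤l₃≤2, have 5; I=0

0.000000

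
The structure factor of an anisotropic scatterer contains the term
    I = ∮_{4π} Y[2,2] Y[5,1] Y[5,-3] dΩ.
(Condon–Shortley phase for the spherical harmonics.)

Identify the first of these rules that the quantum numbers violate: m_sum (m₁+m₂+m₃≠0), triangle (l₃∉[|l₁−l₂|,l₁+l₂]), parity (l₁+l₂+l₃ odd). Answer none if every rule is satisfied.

Σmᵢ = 0  ✓
l₃∈[|l₁−l₂|,l₁+l₂]=[3,7], have l₃=5  ✓
Σlᵢ = 12 ⇒ even  ✓

none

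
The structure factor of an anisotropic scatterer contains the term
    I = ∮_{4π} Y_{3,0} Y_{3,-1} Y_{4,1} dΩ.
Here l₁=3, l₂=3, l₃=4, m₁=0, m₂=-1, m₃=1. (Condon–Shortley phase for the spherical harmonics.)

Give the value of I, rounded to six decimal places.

Rules hold: Σm=0, L=10 even, 0≤4≤6.
N = 7·7·9 = 441
Δ = 2!·4!·4!/11! = 1/34650
Racah Σ t=0..2: t=0:+1/72 t=1:−1/16 t=2:+1/72 = -5/144
⇒ 3j(3 3 4; 0 0 0)² = 2/77, sgn -1
Racah Σ t=0..2: t=0:+1/48 t=1:−1/24 t=2:+1/288 = -5/288
⇒ 3j(3 3 4; 0 -1 1)² = 5/462, sgn +1
4πI² = N·(3j₀)²·(3jₘ)² = 15/121
I = -1·√(0.123967/4π) = -0.09932258

-0.099323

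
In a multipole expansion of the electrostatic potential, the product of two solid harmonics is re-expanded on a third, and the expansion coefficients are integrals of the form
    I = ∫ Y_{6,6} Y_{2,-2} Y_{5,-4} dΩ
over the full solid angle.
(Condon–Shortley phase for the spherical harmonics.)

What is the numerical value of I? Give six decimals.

0.000000

l₁+l₂+l₃=13 is odd: 3j(l;000)=0 ⇒ I=0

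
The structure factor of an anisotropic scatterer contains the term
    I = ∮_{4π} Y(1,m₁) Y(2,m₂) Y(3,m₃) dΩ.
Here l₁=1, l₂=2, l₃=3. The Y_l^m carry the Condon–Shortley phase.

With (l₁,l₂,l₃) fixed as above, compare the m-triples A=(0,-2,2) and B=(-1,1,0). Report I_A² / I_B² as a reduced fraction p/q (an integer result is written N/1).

Shared (l₁,l₂,l₃)=(1,2,3): N and (l;000)² cancel in I_A²/I_B².
A: Δ = 0!·2!·4!/7! = 1/105; Racah Σ t=0..0: t=0:+1/24 = 1/24; ⇒ 3j(1 2 3; 0 -2 2)² = 1/21, sgn -1
B: Δ = 0!·2!·4!/7! = 1/105; Racah Σ t=0..0: t=0:+1/12 = 1/12; ⇒ 3j(1 2 3; -1 1 0)² = 1/35, sgn -1
I_A²/I_B² = (1/21)/(1/35) = 5/3

5/3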